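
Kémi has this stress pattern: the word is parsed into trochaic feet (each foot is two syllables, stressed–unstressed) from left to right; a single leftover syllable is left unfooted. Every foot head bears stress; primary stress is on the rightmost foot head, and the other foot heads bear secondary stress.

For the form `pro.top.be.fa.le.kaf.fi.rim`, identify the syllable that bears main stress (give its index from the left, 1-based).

7

Parse left to right into trochaic (ˈσσ) feet: (ˈpro.top) (ˈbe.fa) (ˈle.kaf) (ˈfi.rim).
Foot heads (stressed positions): 1, 3, 5, 7.
End Rule Rightmost: primary stress on the rightmost head = syllable 7.
Primary stress: syllable 7 → pro.top.be.fa.le.kaf.ˈfi.rim.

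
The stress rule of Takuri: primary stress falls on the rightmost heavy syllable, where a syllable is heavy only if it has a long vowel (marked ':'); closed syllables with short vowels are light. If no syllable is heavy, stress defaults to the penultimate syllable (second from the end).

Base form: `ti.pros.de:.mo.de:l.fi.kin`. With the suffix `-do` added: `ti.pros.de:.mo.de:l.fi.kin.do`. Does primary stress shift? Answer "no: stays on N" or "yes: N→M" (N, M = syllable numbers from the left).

no: stays on 5

Base `ti.pros.de:.mo.de:l.fi.kin` (7 syllables):
  Weights: 1 ti L, 2 pros L, 3 de: H, 4 mo L, 5 de:l H, 6 fi L, 7 kin L.
  Heavy syllables in the domain: 3, 5. The rightmost is syllable 5 (de:l).
  → primary stress on syllable 5.
Suffixed `ti.pros.de:.mo.de:l.fi.kin.do` (8 syllables):
  Weights: 1 ti L, 2 pros L, 3 de: H, 4 mo L, 5 de:l H, 6 fi L, 7 kin L, 8 do L.
  Heavy syllables in the domain: 3, 5. The rightmost is syllable 5 (de:l).
  → primary stress on syllable 5.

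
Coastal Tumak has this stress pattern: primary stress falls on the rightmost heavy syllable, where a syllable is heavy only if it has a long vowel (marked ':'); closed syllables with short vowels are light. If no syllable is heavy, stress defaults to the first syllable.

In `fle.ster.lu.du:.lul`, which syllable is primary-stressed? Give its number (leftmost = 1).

Weights: 1 fle L, 2 ster L, 3 lu L, 4 du: H, 5 lul L.
Heavy syllables in the domain: 4. The rightmost is syllable 4 (du:).
Primary stress: syllable 4 → fle.ster.lu.ˈdu:.lul.

4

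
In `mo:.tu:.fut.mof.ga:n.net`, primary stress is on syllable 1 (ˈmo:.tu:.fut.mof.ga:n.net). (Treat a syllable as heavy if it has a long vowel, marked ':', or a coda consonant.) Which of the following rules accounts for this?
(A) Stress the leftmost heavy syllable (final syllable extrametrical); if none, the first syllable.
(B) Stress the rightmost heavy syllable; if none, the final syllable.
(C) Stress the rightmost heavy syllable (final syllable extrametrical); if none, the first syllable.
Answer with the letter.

A

Rule A → syllable 1 ✓.
Rule B → syllable 6 (observed: 1).
Rule C → syllable 5 (observed: 1).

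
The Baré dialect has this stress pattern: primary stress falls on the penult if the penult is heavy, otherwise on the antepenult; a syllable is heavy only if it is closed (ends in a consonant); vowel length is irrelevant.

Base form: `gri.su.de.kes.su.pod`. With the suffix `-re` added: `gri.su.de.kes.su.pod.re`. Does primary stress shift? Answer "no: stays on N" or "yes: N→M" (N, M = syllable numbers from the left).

yes: 4→6

Base `gri.su.de.kes.su.pod` (6 syllables):
  Weights: 4 kes H, 5 su L, 6 pod H.
  The penult (syllable 5, su) is light, so stress falls on the antepenult (syllable 4, kes).
  → primary stress on syllable 4.
Suffixed `gri.su.de.kes.su.pod.re` (7 syllables):
  Weights: 5 su L, 6 pod H, 7 re L.
  The penult (syllable 6, pod) is heavy, so it takes stress.
  → primary stress on syllable 6.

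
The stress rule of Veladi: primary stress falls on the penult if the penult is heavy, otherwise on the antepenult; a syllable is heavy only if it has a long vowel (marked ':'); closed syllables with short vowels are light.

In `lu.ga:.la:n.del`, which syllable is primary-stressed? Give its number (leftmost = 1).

3

Weights: 2 ga: H, 3 la:n H, 4 del L.
The penult (syllable 3, la:n) is heavy, so it takes stress.
Primary stress: syllable 3 → lu.ga:.ˈla:n.del.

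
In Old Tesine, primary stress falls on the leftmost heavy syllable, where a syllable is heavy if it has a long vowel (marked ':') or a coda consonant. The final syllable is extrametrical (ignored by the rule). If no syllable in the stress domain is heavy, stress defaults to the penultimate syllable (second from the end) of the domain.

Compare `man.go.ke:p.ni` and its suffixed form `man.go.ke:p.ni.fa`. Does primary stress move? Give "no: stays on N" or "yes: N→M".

no: stays on 1

Base `man.go.ke:p.ni` (4 syllables):
  The final syllable (4, ni) is extrametrical; the stress domain is syllables 1–3.
  Weights: 1 man H, 2 go L, 3 ke:p H.
  Heavy syllables in the domain: 1, 3. The leftmost is syllable 1 (man).
  → primary stress on syllable 1.
Suffixed `man.go.ke:p.ni.fa` (5 syllables):
  The final syllable (5, fa) is extrametrical; the stress domain is syllables 1–4.
  Weights: 1 man H, 2 go L, 3 ke:p H, 4 ni L.
  Heavy syllables in the domain: 1, 3. The leftmost is syllable 1 (man).
  → primary stress on syllable 1.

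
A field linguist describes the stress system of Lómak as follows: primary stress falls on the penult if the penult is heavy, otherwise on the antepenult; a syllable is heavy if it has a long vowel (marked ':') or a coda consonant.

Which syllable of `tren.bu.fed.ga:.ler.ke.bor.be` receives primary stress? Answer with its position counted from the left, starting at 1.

7

Weights: 6 ke L, 7 bor H, 8 be L.
The penult (syllable 7, bor) is heavy, so it takes stress.
Primary stress: syllable 7 → tren.bu.fed.ga:.ler.ke.ˈbor.be.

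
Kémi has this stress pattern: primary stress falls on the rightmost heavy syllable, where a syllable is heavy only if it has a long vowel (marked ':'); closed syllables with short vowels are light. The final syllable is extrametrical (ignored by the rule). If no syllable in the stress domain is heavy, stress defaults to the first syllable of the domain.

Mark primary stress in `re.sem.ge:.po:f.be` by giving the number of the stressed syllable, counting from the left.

4

The final syllable (5, be) is extrametrical; the stress domain is syllables 1–4.
Weights: 1 re L, 2 sem L, 3 ge: H, 4 po:f H.
Heavy syllables in the domain: 3, 4. The rightmost is syllable 4 (po:f).
Primary stress: syllable 4 → re.sem.ge:.ˈpo:f.be.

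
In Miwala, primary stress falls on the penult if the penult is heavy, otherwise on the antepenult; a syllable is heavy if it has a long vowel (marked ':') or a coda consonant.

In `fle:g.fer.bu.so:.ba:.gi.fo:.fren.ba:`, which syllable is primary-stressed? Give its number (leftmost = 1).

8

Weights: 7 fo: H, 8 fren H, 9 ba: H.
The penult (syllable 8, fren) is heavy, so it takes stress.
Primary stress: syllable 8 → fle:g.fer.bu.so:.ba:.gi.fo:.ˈfren.ba:.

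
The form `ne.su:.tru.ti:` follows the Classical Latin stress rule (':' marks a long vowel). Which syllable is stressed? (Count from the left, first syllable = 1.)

2

Classical Latin: stress the penult if heavy (long vowel or closed), else the antepenult.
Weights: 2 su: H, 3 tru L, 4 ti: H.
The penult (syllable 3, tru) is light, so stress falls on the antepenult (syllable 2, su:).
Stress on syllable 2: ne.ˈsu:.tru.ti:.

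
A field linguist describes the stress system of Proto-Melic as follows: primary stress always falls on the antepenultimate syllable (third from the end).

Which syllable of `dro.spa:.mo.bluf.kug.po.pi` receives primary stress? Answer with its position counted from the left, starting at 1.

5

The word has 7 syllables; the antepenultimate syllable (third from the end) is syllable 5 (kug).
Primary stress: syllable 5 → dro.spa:.mo.bluf.ˈkug.po.pi.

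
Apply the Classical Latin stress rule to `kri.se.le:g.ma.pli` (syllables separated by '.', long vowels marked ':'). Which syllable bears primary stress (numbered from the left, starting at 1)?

Classical Latin: stress the penult if heavy (long vowel or closed), else the antepenult.
Weights: 3 le:g H, 4 ma L, 5 pli L.
The penult (syllable 4, ma) is light, so stress falls on the antepenult (syllable 3, le:g).
Stress on syllable 3: kri.se.ˈle:g.ma.pli.

3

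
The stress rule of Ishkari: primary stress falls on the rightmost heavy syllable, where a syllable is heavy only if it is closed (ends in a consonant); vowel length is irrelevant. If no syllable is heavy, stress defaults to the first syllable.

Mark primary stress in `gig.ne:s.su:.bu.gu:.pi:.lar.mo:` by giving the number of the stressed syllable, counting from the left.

Weights: 1 gig H, 2 ne:s H, 3 su: L, 4 bu L, 5 gu: L, 6 pi: L, 7 lar H, 8 mo: L.
Heavy syllables in the domain: 1, 2, 7. The rightmost is syllable 7 (lar).
Primary stress: syllable 7 → gig.ne:s.su:.bu.gu:.pi:.ˈlar.mo:.

7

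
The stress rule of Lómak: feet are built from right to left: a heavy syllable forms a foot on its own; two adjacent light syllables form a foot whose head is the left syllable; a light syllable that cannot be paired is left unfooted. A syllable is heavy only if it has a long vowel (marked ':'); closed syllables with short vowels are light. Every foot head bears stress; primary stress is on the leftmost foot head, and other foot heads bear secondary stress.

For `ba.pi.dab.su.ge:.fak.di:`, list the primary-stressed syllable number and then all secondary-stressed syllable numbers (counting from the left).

primary 1, secondary 3, 5, 7

Weights: 1 ba L, 2 pi L, 3 dab L, 4 su L, 5 ge: H, 6 fak L, 7 di: H.
Parse right to left (heavy = foot alone; LL = one foot; stranded L unfooted): (ˈba.pi) (ˈdab.su) (ˈge:) fak (ˈdi:).
Foot heads: 1, 3, 5, 7.
Primary stress on the leftmost head = syllable 1.
Secondary stress on 3, 5, 7: ˈba.pi.ˌdab.su.ˌge:.fak.ˌdi:.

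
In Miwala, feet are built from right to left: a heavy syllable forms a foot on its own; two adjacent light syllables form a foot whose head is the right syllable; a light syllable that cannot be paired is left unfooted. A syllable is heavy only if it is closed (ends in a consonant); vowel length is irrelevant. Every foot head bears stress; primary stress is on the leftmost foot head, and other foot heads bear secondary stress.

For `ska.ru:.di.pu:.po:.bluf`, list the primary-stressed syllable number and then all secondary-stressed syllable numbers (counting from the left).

primary 3, secondary 5, 6

Weights: 1 ska L, 2 ru: L, 3 di L, 4 pu: L, 5 po: L, 6 bluf H.
Parse right to left (heavy = foot alone; LL = one foot; stranded L unfooted): ska (ru:.ˈdi) (pu:.ˈpo:) (ˈbluf).
Foot heads: 3, 5, 6.
Primary stress on the leftmost head = syllable 3.
Secondary stress on 5, 6: ska.ru:.ˈdi.pu:.ˌpo:.ˌbluf.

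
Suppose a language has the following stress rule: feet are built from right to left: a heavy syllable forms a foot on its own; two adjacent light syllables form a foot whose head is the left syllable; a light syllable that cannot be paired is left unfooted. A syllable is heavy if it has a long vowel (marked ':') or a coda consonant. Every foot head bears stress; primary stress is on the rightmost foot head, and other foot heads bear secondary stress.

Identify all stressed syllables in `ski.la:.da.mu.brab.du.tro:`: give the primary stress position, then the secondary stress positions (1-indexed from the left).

primary 7, secondary 2, 3, 5

Weights: 1 ski L, 2 la: H, 3 da L, 4 mu L, 5 brab H, 6 du L, 7 tro: H.
Parse right to left (heavy = foot alone; LL = one foot; stranded L unfooted): ski (ˈla:) (ˈda.mu) (ˈbrab) du (ˈtro:).
Foot heads: 2, 3, 5, 7.
Primary stress on the rightmost head = syllable 7.
Secondary stress on 2, 3, 5: ski.ˌla:.ˌda.mu.ˌbrab.du.ˈtro:.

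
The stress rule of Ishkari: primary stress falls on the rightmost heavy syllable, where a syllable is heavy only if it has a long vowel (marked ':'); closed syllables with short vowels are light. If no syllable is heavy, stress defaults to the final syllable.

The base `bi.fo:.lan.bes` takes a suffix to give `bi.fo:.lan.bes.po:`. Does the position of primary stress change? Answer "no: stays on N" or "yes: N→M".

Base `bi.fo:.lan.bes` (4 syllables):
  Weights: 1 bi L, 2 fo: H, 3 lan L, 4 bes L.
  Heavy syllables in the domain: 2. The rightmost is syllable 2 (fo:).
  → primary stress on syllable 2.
Suffixed `bi.fo:.lan.bes.po:` (5 syllables):
  Weights: 1 bi L, 2 fo: H, 3 lan L, 4 bes L, 5 po: H.
  Heavy syllables in the domain: 2, 5. The rightmost is syllable 5 (po:).
  → primary stress on syllable 5.

yes: 2→5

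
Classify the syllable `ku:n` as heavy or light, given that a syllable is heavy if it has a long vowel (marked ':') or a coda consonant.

`ku:n`: long vowel, closed (coda /n/). Long vowel and closed → heavy.

heavy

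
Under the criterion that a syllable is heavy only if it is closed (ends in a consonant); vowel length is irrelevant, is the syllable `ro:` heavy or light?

light

`ro:`: long vowel, open (no coda). Open (no coda) → light.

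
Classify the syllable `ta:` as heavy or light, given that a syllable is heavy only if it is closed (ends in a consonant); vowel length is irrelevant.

light

`ta:`: long vowel, open (no coda). Open (no coda) → light.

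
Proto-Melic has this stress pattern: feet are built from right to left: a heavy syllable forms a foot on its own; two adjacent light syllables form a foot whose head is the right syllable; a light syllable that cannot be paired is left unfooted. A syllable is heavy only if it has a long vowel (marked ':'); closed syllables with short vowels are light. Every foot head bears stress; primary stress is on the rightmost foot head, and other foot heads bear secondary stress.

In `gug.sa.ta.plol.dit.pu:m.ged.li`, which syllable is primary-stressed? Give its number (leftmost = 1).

Weights: 1 gug L, 2 sa L, 3 ta L, 4 plol L, 5 dit L, 6 pu:m H, 7 ged L, 8 li L.
Parse right to left (heavy = foot alone; LL = one foot; stranded L unfooted): gug (sa.ˈta) (plol.ˈdit) (ˈpu:m) (ged.ˈli).
Foot heads: 3, 5, 6, 8.
Primary stress on the rightmost head = syllable 8.
Primary stress: syllable 8 → gug.sa.ta.plol.dit.pu:m.ged.ˈli.

8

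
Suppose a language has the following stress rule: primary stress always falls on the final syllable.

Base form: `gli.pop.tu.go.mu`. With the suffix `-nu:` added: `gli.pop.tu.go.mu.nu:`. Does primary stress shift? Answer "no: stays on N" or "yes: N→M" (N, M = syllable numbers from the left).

Base `gli.pop.tu.go.mu` (5 syllables):
  The word has 5 syllables; the final syllable is syllable 5 (mu).
  → primary stress on syllable 5.
Suffixed `gli.pop.tu.go.mu.nu:` (6 syllables):
  The word has 6 syllables; the final syllable is syllable 6 (nu:).
  → primary stress on syllable 6.

yes: 5→6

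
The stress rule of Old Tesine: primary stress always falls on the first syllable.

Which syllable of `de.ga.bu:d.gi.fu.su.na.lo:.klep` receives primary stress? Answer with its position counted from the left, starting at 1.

The word has 9 syllables; the first syllable is syllable 1 (de).
Primary stress: syllable 1 → ˈde.ga.bu:d.gi.fu.su.na.lo:.klep.

1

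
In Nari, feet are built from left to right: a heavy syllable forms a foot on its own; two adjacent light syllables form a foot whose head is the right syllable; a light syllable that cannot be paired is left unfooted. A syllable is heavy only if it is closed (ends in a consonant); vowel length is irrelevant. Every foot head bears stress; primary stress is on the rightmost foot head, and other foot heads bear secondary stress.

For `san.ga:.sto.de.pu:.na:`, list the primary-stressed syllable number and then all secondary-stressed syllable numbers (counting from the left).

Weights: 1 san H, 2 ga: L, 3 sto L, 4 de L, 5 pu: L, 6 na: L.
Parse left to right (heavy = foot alone; LL = one foot; stranded L unfooted): (ˈsan) (ga:.ˈsto) (de.ˈpu:) na:.
Foot heads: 1, 3, 5.
Primary stress on the rightmost head = syllable 5.
Secondary stress on 1, 3: ˌsan.ga:.ˌsto.de.ˈpu:.na:.

primary 5, secondary 1, 3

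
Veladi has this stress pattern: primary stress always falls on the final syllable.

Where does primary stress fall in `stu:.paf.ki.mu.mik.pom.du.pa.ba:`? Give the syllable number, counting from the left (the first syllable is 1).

9

The word has 9 syllables; the final syllable is syllable 9 (ba:).
Primary stress: syllable 9 → stu:.paf.ki.mu.mik.pom.du.pa.ˈba:.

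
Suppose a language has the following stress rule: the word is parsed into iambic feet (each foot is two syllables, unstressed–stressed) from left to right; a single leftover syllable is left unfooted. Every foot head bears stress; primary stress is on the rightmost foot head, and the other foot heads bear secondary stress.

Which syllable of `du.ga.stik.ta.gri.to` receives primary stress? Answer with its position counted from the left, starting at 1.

Parse left to right into iambic (σˈσ) feet: (du.ˈga) (stik.ˈta) (gri.ˈto).
Foot heads (stressed positions): 2, 4, 6.
End Rule Rightmost: primary stress on the rightmost head = syllable 6.
Primary stress: syllable 6 → du.ga.stik.ta.gri.ˈto.

6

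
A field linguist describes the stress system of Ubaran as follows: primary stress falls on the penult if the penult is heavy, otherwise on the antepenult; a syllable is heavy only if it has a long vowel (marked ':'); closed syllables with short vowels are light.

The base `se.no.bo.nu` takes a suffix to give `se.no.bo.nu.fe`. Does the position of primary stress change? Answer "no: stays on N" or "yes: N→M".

yes: 2→3

Base `se.no.bo.nu` (4 syllables):
  Weights: 2 no L, 3 bo L, 4 nu L.
  The penult (syllable 3, bo) is light, so stress falls on the antepenult (syllable 2, no).
  → primary stress on syllable 2.
Suffixed `se.no.bo.nu.fe` (5 syllables):
  Weights: 3 bo L, 4 nu L, 5 fe L.
  The penult (syllable 4, nu) is light, so stress falls on the antepenult (syllable 3, bo).
  → primary stress on syllable 3.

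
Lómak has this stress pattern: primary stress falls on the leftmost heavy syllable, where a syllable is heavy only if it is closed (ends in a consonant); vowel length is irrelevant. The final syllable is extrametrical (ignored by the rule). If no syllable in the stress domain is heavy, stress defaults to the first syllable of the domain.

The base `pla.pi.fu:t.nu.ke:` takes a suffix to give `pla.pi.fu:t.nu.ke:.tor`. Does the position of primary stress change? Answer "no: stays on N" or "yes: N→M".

no: stays on 3

Base `pla.pi.fu:t.nu.ke:` (5 syllables):
  The final syllable (5, ke:) is extrametrical; the stress domain is syllables 1–4.
  Weights: 1 pla L, 2 pi L, 3 fu:t H, 4 nu L.
  Heavy syllables in the domain: 3. The leftmost is syllable 3 (fu:t).
  → primary stress on syllable 3.
Suffixed `pla.pi.fu:t.nu.ke:.tor` (6 syllables):
  The final syllable (6, tor) is extrametrical; the stress domain is syllables 1–5.
  Weights: 1 pla L, 2 pi L, 3 fu:t H, 4 nu L, 5 ke: L.
  Heavy syllables in the domain: 3. The leftmost is syllable 3 (fu:t).
  → primary stress on syllable 3.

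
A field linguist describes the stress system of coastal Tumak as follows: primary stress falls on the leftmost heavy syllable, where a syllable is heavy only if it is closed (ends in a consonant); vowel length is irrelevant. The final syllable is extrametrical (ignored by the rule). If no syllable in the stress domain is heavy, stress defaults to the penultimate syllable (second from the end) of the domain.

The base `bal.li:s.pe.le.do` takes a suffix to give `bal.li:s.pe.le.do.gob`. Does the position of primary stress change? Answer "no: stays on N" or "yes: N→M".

no: stays on 1

Base `bal.li:s.pe.le.do` (5 syllables):
  The final syllable (5, do) is extrametrical; the stress domain is syllables 1–4.
  Weights: 1 bal H, 2 li:s H, 3 pe L, 4 le L.
  Heavy syllables in the domain: 1, 2. The leftmost is syllable 1 (bal).
  → primary stress on syllable 1.
Suffixed `bal.li:s.pe.le.do.gob` (6 syllables):
  The final syllable (6, gob) is extrametrical; the stress domain is syllables 1–5.
  Weights: 1 bal H, 2 li:s H, 3 pe L, 4 le L, 5 do L.
  Heavy syllables in the domain: 1, 2. The leftmost is syllable 1 (bal).
  → primary stress on syllable 1.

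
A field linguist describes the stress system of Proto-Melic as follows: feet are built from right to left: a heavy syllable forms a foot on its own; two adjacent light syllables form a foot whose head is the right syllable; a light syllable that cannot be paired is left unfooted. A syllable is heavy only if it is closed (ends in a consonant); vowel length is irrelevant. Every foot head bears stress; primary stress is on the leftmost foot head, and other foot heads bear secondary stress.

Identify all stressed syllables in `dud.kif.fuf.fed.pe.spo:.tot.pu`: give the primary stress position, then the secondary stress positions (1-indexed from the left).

primary 1, secondary 2, 3, 4, 6, 7

Weights: 1 dud H, 2 kif H, 3 fuf H, 4 fed H, 5 pe L, 6 spo: L, 7 tot H, 8 pu L.
Parse right to left (heavy = foot alone; LL = one foot; stranded L unfooted): (ˈdud) (ˈkif) (ˈfuf) (ˈfed) (pe.ˈspo:) (ˈtot) pu.
Foot heads: 1, 2, 3, 4, 6, 7.
Primary stress on the leftmost head = syllable 1.
Secondary stress on 2, 3, 4, 6, 7: ˈdud.ˌkif.ˌfuf.ˌfed.pe.ˌspo:.ˌtot.pu.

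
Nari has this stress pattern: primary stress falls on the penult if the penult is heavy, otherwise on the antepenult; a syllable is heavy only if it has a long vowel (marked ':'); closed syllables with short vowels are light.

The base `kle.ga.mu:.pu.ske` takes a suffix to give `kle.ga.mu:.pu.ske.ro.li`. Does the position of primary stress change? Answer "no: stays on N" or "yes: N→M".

Base `kle.ga.mu:.pu.ske` (5 syllables):
  Weights: 3 mu: H, 4 pu L, 5 ske L.
  The penult (syllable 4, pu) is light, so stress falls on the antepenult (syllable 3, mu:).
  → primary stress on syllable 3.
Suffixed `kle.ga.mu:.pu.ske.ro.li` (7 syllables):
  Weights: 5 ske L, 6 ro L, 7 li L.
  The penult (syllable 6, ro) is light, so stress falls on the antepenult (syllable 5, ske).
  → primary stress on syllable 5.

yes: 3→5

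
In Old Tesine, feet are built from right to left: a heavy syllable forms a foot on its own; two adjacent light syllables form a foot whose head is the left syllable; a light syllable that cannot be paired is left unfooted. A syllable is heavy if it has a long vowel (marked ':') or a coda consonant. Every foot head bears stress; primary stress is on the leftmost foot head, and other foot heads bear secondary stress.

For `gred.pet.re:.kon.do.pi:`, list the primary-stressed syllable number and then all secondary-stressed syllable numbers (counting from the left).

primary 1, secondary 2, 3, 4, 6

Weights: 1 gred H, 2 pet H, 3 re: H, 4 kon H, 5 do L, 6 pi: H.
Parse right to left (heavy = foot alone; LL = one foot; stranded L unfooted): (ˈgred) (ˈpet) (ˈre:) (ˈkon) do (ˈpi:).
Foot heads: 1, 2, 3, 4, 6.
Primary stress on the leftmost head = syllable 1.
Secondary stress on 2, 3, 4, 6: ˈgred.ˌpet.ˌre:.ˌkon.do.ˌpi:.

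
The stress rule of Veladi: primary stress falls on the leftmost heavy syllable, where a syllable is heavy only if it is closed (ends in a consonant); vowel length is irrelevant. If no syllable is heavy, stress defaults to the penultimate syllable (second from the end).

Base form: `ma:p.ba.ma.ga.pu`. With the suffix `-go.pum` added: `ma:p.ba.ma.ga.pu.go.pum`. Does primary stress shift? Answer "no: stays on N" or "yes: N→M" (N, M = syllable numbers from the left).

Base `ma:p.ba.ma.ga.pu` (5 syllables):
  Weights: 1 ma:p H, 2 ba L, 3 ma L, 4 ga L, 5 pu L.
  Heavy syllables in the domain: 1. The leftmost is syllable 1 (ma:p).
  → primary stress on syllable 1.
Suffixed `ma:p.ba.ma.ga.pu.go.pum` (7 syllables):
  Weights: 1 ma:p H, 2 ba L, 3 ma L, 4 ga L, 5 pu L, 6 go L, 7 pum H.
  Heavy syllables in the domain: 1, 7. The leftmost is syllable 1 (ma:p).
  → primary stress on syllable 1.

no: stays on 1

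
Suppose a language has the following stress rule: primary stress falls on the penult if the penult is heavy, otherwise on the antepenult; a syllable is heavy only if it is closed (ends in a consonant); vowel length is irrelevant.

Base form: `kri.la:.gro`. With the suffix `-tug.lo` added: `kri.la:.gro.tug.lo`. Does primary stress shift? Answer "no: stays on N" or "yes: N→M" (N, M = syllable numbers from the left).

Base `kri.la:.gro` (3 syllables):
  Weights: 1 kri L, 2 la: L, 3 gro L.
  The penult (syllable 2, la:) is light, so stress falls on the antepenult (syllable 1, kri).
  → primary stress on syllable 1.
Suffixed `kri.la:.gro.tug.lo` (5 syllables):
  Weights: 3 gro L, 4 tug H, 5 lo L.
  The penult (syllable 4, tug) is heavy, so it takes stress.
  → primary stress on syllable 4.

yes: 1→4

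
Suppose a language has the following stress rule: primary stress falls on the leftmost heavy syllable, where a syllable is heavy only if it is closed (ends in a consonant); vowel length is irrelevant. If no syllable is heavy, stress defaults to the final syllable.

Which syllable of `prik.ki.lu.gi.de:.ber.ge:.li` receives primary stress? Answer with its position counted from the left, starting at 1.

Weights: 1 prik H, 2 ki L, 3 lu L, 4 gi L, 5 de: L, 6 ber H, 7 ge: L, 8 li L.
Heavy syllables in the domain: 1, 6. The leftmost is syllable 1 (prik).
Primary stress: syllable 1 → ˈprik.ki.lu.gi.de:.ber.ge:.li.

1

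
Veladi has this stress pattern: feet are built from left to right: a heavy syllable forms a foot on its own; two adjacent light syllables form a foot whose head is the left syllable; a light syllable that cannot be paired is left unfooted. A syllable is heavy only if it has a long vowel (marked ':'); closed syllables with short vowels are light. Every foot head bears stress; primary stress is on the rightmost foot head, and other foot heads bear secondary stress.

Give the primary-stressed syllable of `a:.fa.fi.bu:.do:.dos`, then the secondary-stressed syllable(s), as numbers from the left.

Weights: 1 a: H, 2 fa L, 3 fi L, 4 bu: H, 5 do: H, 6 dos L.
Parse left to right (heavy = foot alone; LL = one foot; stranded L unfooted): (ˈa:) (ˈfa.fi) (ˈbu:) (ˈdo:) dos.
Foot heads: 1, 2, 4, 5.
Primary stress on the rightmost head = syllable 5.
Secondary stress on 1, 2, 4: ˌa:.ˌfa.fi.ˌbu:.ˈdo:.dos.

primary 5, secondary 1, 2, 4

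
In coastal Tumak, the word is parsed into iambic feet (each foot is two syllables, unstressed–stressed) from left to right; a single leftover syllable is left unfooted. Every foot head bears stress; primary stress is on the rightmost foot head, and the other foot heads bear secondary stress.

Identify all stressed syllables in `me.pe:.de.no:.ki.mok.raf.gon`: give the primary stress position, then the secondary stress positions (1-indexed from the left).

Parse left to right into iambic (σˈσ) feet: (me.ˈpe:) (de.ˈno:) (ki.ˈmok) (raf.ˈgon).
Foot heads (stressed positions): 2, 4, 6, 8.
End Rule Rightmost: primary stress on the rightmost head = syllable 8.
Secondary stress on 2, 4, 6: me.ˌpe:.de.ˌno:.ki.ˌmok.raf.ˈgon.

primary 8, secondary 2, 4, 6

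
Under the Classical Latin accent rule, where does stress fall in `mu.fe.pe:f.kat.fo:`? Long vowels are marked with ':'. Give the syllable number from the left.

Classical Latin: stress the penult if heavy (long vowel or closed), else the antepenult.
Weights: 3 pe:f H, 4 kat H, 5 fo: H.
The penult (syllable 4, kat) is heavy, so it takes stress.
Stress on syllable 4: mu.fe.pe:f.ˈkat.fo:.

4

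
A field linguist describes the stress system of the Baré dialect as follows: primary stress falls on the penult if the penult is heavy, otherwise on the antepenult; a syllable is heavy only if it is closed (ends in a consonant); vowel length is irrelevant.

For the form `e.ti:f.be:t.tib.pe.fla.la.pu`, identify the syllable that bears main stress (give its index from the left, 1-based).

6

Weights: 6 fla L, 7 la L, 8 pu L.
The penult (syllable 7, la) is light, so stress falls on the antepenult (syllable 6, fla).
Primary stress: syllable 6 → e.ti:f.be:t.tib.pe.ˈfla.la.pu.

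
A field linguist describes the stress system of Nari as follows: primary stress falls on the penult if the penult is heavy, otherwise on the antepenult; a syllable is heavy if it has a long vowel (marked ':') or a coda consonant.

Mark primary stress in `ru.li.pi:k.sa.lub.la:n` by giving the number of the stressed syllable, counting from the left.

Weights: 4 sa L, 5 lub H, 6 la:n H.
The penult (syllable 5, lub) is heavy, so it takes stress.
Primary stress: syllable 5 → ru.li.pi:k.sa.ˈlub.la:n.

5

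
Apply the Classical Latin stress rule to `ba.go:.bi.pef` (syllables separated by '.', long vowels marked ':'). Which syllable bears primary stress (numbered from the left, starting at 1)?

Classical Latin: stress the penult if heavy (long vowel or closed), else the antepenult.
Weights: 2 go: H, 3 bi L, 4 pef H.
The penult (syllable 3, bi) is light, so stress falls on the antepenult (syllable 2, go:).
Stress on syllable 2: ba.ˈgo:.bi.pef.

2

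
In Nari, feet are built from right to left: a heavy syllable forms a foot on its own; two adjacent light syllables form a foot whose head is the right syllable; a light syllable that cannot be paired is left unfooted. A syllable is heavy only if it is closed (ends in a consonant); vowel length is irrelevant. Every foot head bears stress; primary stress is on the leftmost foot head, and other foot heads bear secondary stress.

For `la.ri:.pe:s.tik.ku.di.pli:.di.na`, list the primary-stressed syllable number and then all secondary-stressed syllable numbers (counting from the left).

Weights: 1 la L, 2 ri: L, 3 pe:s H, 4 tik H, 5 ku L, 6 di L, 7 pli: L, 8 di L, 9 na L.
Parse right to left (heavy = foot alone; LL = one foot; stranded L unfooted): (la.ˈri:) (ˈpe:s) (ˈtik) ku (di.ˈpli:) (di.ˈna).
Foot heads: 2, 3, 4, 7, 9.
Primary stress on the leftmost head = syllable 2.
Secondary stress on 3, 4, 7, 9: la.ˈri:.ˌpe:s.ˌtik.ku.di.ˌpli:.di.ˌna.

primary 2, secondary 3, 4, 7, 9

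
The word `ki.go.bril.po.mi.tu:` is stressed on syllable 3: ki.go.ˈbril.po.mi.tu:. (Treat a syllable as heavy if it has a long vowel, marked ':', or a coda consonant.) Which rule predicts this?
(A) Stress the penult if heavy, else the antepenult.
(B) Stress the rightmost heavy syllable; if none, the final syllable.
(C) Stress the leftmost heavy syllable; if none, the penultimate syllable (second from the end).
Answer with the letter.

C

Rule A → syllable 4 (observed: 3).
Rule B → syllable 6 (observed: 3).
Rule C → syllable 3 ✓.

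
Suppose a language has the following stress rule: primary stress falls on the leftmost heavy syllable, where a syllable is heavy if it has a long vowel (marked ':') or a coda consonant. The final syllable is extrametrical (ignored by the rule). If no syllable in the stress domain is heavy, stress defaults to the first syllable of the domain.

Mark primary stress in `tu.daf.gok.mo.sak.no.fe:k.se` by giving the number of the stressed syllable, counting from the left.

The final syllable (8, se) is extrametrical; the stress domain is syllables 1–7.
Weights: 1 tu L, 2 daf H, 3 gok H, 4 mo L, 5 sak H, 6 no L, 7 fe:k H.
Heavy syllables in the domain: 2, 3, 5, 7. The leftmost is syllable 2 (daf).
Primary stress: syllable 2 → tu.ˈdaf.gok.mo.sak.no.fe:k.se.

2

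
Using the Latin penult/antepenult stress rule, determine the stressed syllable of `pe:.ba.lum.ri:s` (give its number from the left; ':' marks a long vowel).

Classical Latin: stress the penult if heavy (long vowel or closed), else the antepenult.
Weights: 2 ba L, 3 lum H, 4 ri:s H.
The penult (syllable 3, lum) is heavy, so it takes stress.
Stress on syllable 3: pe:.ba.ˈlum.ri:s.

3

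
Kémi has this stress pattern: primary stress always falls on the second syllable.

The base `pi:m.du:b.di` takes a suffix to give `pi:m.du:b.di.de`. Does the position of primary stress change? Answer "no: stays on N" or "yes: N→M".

Base `pi:m.du:b.di` (3 syllables):
  The word has 3 syllables; the second syllable is syllable 2 (du:b).
  → primary stress on syllable 2.
Suffixed `pi:m.du:b.di.de` (4 syllables):
  The word has 4 syllables; the second syllable is syllable 2 (du:b).
  → primary stress on syllable 2.

no: stays on 2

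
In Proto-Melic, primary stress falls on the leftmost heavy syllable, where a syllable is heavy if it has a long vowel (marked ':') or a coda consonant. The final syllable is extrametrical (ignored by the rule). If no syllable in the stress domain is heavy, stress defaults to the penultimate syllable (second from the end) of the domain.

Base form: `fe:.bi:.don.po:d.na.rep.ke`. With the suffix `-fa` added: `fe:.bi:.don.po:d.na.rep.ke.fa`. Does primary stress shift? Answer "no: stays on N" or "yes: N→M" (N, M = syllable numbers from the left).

Base `fe:.bi:.don.po:d.na.rep.ke` (7 syllables):
  The final syllable (7, ke) is extrametrical; the stress domain is syllables 1–6.
  Weights: 1 fe: H, 2 bi: H, 3 don H, 4 po:d H, 5 na L, 6 rep H.
  Heavy syllables in the domain: 1, 2, 3, 4, 6. The leftmost is syllable 1 (fe:).
  → primary stress on syllable 1.
Suffixed `fe:.bi:.don.po:d.na.rep.ke.fa` (8 syllables):
  The final syllable (8, fa) is extrametrical; the stress domain is syllables 1–7.
  Weights: 1 fe: H, 2 bi: H, 3 don H, 4 po:d H, 5 na L, 6 rep H, 7 ke L.
  Heavy syllables in the domain: 1, 2, 3, 4, 6. The leftmost is syllable 1 (fe:).
  → primary stress on syllable 1.

no: stays on 1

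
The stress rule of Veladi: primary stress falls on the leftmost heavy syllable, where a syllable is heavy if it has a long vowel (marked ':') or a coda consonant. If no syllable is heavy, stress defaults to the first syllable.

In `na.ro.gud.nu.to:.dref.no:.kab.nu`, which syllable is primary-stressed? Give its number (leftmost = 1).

Weights: 1 na L, 2 ro L, 3 gud H, 4 nu L, 5 to: H, 6 dref H, 7 no: H, 8 kab H, 9 nu L.
Heavy syllables in the domain: 3, 5, 6, 7, 8. The leftmost is syllable 3 (gud).
Primary stress: syllable 3 → na.ro.ˈgud.nu.to:.dref.no:.kab.nu.

3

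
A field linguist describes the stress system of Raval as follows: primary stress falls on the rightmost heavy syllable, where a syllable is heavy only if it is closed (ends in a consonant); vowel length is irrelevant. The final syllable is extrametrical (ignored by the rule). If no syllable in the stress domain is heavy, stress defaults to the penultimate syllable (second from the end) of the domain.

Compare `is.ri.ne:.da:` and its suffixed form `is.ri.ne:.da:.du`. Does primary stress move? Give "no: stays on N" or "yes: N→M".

no: stays on 1

Base `is.ri.ne:.da:` (4 syllables):
  The final syllable (4, da:) is extrametrical; the stress domain is syllables 1–3.
  Weights: 1 is H, 2 ri L, 3 ne: L.
  Heavy syllables in the domain: 1. The rightmost is syllable 1 (is).
  → primary stress on syllable 1.
Suffixed `is.ri.ne:.da:.du` (5 syllables):
  The final syllable (5, du) is extrametrical; the stress domain is syllables 1–4.
  Weights: 1 is H, 2 ri L, 3 ne: L, 4 da: L.
  Heavy syllables in the domain: 1. The rightmost is syllable 1 (is).
  → primary stress on syllable 1.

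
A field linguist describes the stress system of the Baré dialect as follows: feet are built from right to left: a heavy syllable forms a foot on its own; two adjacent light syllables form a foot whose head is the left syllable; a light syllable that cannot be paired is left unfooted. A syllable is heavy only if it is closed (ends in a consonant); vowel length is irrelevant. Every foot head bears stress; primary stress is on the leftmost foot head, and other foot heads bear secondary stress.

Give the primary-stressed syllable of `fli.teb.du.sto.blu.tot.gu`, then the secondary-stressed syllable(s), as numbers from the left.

Weights: 1 fli L, 2 teb H, 3 du L, 4 sto L, 5 blu L, 6 tot H, 7 gu L.
Parse right to left (heavy = foot alone; LL = one foot; stranded L unfooted): fli (ˈteb) du (ˈsto.blu) (ˈtot) gu.
Foot heads: 2, 4, 6.
Primary stress on the leftmost head = syllable 2.
Secondary stress on 4, 6: fli.ˈteb.du.ˌsto.blu.ˌtot.gu.

primary 2, secondary 4, 6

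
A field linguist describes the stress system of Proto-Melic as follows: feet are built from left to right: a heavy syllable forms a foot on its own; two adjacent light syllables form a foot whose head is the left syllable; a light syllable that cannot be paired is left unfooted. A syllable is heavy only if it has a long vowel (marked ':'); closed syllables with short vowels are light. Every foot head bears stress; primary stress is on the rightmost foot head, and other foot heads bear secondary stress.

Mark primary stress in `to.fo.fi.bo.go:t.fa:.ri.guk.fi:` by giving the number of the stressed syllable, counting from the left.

Weights: 1 to L, 2 fo L, 3 fi L, 4 bo L, 5 go:t H, 6 fa: H, 7 ri L, 8 guk L, 9 fi: H.
Parse left to right (heavy = foot alone; LL = one foot; stranded L unfooted): (ˈto.fo) (ˈfi.bo) (ˈgo:t) (ˈfa:) (ˈri.guk) (ˈfi:).
Foot heads: 1, 3, 5, 6, 7, 9.
Primary stress on the rightmost head = syllable 9.
Primary stress: syllable 9 → to.fo.fi.bo.go:t.fa:.ri.guk.ˈfi:.

9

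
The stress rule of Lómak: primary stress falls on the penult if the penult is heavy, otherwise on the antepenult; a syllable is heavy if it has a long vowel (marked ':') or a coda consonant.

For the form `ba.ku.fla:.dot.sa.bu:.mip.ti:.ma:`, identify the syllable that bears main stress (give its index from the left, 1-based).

8

Weights: 7 mip H, 8 ti: H, 9 ma: H.
The penult (syllable 8, ti:) is heavy, so it takes stress.
Primary stress: syllable 8 → ba.ku.fla:.dot.sa.bu:.mip.ˈti:.ma:.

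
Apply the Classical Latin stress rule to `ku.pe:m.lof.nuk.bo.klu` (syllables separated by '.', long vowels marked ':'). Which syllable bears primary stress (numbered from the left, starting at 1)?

4

Classical Latin: stress the penult if heavy (long vowel or closed), else the antepenult.
Weights: 4 nuk H, 5 bo L, 6 klu L.
The penult (syllable 5, bo) is light, so stress falls on the antepenult (syllable 4, nuk).
Stress on syllable 4: ku.pe:m.lof.ˈnuk.bo.klu.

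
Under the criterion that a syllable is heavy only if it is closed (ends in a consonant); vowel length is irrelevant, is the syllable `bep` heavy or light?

heavy

`bep`: short vowel, closed (coda /p/). Closed (coda /p/) → heavy.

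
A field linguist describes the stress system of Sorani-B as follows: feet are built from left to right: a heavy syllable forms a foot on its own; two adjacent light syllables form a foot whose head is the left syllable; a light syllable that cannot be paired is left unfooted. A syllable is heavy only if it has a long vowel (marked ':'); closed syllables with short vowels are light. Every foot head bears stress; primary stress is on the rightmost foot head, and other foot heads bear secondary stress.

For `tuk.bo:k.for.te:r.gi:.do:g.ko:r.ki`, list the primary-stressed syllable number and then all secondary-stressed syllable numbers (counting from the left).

Weights: 1 tuk L, 2 bo:k H, 3 for L, 4 te:r H, 5 gi: H, 6 do:g H, 7 ko:r H, 8 ki L.
Parse left to right (heavy = foot alone; LL = one foot; stranded L unfooted): tuk (ˈbo:k) for (ˈte:r) (ˈgi:) (ˈdo:g) (ˈko:r) ki.
Foot heads: 2, 4, 5, 6, 7.
Primary stress on the rightmost head = syllable 7.
Secondary stress on 2, 4, 5, 6: tuk.ˌbo:k.for.ˌte:r.ˌgi:.ˌdo:g.ˈko:r.ki.

primary 7, secondary 2, 4, 5, 6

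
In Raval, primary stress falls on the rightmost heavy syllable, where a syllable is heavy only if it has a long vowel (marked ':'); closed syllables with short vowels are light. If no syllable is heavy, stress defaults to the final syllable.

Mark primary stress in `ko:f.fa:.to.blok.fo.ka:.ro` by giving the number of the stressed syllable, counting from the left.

Weights: 1 ko:f H, 2 fa: H, 3 to L, 4 blok L, 5 fo L, 6 ka: H, 7 ro L.
Heavy syllables in the domain: 1, 2, 6. The rightmost is syllable 6 (ka:).
Primary stress: syllable 6 → ko:f.fa:.to.blok.fo.ˈka:.ro.

6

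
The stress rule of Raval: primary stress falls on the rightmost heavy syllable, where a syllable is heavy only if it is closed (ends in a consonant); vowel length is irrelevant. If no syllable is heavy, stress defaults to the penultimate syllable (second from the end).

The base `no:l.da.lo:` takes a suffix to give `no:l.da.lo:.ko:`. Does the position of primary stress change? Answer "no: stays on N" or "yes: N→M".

Base `no:l.da.lo:` (3 syllables):
  Weights: 1 no:l H, 2 da L, 3 lo: L.
  Heavy syllables in the domain: 1. The rightmost is syllable 1 (no:l).
  → primary stress on syllable 1.
Suffixed `no:l.da.lo:.ko:` (4 syllables):
  Weights: 1 no:l H, 2 da L, 3 lo: L, 4 ko: L.
  Heavy syllables in the domain: 1. The rightmost is syllable 1 (no:l).
  → primary stress on syllable 1.

no: stays on 1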